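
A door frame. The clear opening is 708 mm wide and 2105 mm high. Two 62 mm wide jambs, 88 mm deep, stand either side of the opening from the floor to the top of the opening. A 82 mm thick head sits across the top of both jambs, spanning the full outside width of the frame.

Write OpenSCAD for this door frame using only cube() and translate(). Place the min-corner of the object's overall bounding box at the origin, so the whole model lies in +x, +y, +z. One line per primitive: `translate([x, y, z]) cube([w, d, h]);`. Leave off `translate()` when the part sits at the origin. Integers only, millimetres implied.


cube([62, 88, 2105]);
translate([770, 0, 0]) cube([62, 88, 2105]);
translate([0, 0, 2105]) cube([832, 88, 82]);


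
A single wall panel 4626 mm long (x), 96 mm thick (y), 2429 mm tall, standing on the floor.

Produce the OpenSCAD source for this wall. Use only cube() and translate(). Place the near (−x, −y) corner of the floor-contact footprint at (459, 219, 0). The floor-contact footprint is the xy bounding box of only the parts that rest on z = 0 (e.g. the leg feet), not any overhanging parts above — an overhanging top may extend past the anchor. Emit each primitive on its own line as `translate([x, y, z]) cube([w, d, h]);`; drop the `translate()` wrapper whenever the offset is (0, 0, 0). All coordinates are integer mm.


translate([459, 219, 0]) cube([4626, 96, 2429]);


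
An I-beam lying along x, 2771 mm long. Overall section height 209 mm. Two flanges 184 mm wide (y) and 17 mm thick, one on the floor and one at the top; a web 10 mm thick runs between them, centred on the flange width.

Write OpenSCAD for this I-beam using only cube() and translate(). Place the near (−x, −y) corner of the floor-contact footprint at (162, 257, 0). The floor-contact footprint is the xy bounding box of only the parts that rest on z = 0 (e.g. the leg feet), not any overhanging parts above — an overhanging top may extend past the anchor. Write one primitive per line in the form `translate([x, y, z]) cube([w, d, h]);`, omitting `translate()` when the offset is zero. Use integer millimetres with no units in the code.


translate([162, 257, 0]) cube([2771, 184, 17]);
translate([162, 344, 17]) cube([2771, 10, 175]);
translate([162, 257, 192]) cube([2771, 184, 17]);


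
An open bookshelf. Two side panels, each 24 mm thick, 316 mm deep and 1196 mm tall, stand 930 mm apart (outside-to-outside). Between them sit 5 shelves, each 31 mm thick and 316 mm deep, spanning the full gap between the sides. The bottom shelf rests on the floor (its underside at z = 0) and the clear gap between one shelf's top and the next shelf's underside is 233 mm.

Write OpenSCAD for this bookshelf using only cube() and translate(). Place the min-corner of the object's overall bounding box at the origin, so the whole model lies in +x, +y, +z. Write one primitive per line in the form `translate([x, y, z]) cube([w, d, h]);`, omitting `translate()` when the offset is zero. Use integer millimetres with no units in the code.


cube([24, 316, 1196]);
translate([906, 0, 0]) cube([24, 316, 1196]);
translate([24, 0, 0]) cube([882, 316, 31]);
translate([24, 0, 264]) cube([882, 316, 31]);
translate([24, 0, 528]) cube([882, 316, 31]);
translate([24, 0, 792]) cube([882, 316, 31]);
translate([24, 0, 1056]) cube([882, 316, 31]);


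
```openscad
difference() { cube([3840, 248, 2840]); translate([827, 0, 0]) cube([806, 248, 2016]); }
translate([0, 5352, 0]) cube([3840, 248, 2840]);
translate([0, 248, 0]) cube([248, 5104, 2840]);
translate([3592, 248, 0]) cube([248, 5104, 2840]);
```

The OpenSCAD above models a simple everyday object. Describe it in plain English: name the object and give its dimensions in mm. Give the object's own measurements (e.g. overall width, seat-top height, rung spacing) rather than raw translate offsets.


A single room: four walls, each 2840 mm tall and 248 mm thick, enclosing an outside footprint 3840×5600 mm (x × y), no floor or roof. The front and back walls (−y and +y sides) run the full x-width; the side walls fit between their inner faces. A door opening 806 mm wide and 2016 mm tall is cut through the front wall from the floor up, its −x edge 827 mm from the wall's −x end.


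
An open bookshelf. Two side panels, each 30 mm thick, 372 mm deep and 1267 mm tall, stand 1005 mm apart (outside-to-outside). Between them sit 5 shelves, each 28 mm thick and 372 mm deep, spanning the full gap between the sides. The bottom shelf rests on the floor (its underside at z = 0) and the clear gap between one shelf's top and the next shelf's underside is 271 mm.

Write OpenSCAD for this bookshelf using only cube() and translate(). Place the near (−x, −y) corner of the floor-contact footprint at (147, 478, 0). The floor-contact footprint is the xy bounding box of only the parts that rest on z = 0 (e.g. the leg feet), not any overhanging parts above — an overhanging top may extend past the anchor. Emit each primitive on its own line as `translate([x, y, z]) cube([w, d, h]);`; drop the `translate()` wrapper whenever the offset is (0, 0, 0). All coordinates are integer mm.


translate([147, 478, 0]) cube([30, 372, 1267]);
translate([1122, 478, 0]) cube([30, 372, 1267]);
translate([177, 478, 0]) cube([945, 372, 28]);
translate([177, 478, 299]) cube([945, 372, 28]);
translate([177, 478, 598]) cube([945, 372, 28]);
translate([177, 478, 897]) cube([945, 372, 28]);
translate([177, 478, 1196]) cube([945, 372, 28]);


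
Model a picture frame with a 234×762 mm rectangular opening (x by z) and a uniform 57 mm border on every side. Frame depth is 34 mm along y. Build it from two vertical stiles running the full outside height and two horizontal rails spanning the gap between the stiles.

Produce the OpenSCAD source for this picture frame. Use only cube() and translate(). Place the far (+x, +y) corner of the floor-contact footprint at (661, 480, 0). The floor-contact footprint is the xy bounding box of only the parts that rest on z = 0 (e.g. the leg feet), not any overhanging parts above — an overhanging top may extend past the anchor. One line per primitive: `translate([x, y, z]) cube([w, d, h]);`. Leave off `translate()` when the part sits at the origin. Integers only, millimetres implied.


translate([313, 446, 0]) cube([57, 34, 876]);
translate([604, 446, 0]) cube([57, 34, 876]);
translate([370, 446, 0]) cube([234, 34, 57]);
translate([370, 446, 819]) cube([234, 34, 57]);


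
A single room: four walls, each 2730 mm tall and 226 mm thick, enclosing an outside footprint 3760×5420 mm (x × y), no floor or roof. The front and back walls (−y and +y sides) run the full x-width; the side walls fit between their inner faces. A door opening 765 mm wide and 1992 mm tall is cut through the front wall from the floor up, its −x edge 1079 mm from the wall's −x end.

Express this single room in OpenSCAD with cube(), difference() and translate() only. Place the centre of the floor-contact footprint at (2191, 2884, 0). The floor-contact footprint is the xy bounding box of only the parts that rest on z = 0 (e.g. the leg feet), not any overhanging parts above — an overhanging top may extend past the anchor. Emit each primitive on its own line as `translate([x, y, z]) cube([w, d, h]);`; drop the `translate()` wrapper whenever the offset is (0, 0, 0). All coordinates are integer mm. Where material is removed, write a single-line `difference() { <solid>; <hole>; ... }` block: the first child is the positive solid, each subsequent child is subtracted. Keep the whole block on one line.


difference() { translate([311, 174, 0]) cube([3760, 226, 2730]); translate([1390, 174, 0]) cube([765, 226, 1992]); }
translate([311, 5368, 0]) cube([3760, 226, 2730]);
translate([311, 400, 0]) cube([226, 4968, 2730]);
translate([3845, 400, 0]) cube([226, 4968, 2730]);


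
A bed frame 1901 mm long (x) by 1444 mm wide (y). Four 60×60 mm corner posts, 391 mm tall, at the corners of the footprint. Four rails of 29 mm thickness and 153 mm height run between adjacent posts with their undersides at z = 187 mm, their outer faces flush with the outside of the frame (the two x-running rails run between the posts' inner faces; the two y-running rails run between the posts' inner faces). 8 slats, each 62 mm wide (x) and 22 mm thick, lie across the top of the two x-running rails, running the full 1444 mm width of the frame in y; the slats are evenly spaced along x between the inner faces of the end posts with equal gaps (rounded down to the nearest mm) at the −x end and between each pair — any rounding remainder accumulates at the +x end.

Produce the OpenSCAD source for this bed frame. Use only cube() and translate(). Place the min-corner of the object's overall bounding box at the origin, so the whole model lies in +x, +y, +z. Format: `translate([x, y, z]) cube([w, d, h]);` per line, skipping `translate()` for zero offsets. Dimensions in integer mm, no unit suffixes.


// slat z = rail_z + rail_h = 187 + 153 = 340
// slat gap = ⌊(1781 − 8·62) / 9⌋ = 142
cube([60, 60, 391]);
translate([0, 1384, 0]) cube([60, 60, 391]);
translate([1841, 0, 0]) cube([60, 60, 391]);
translate([1841, 1384, 0]) cube([60, 60, 391]);
translate([60, 0, 187]) cube([1781, 29, 153]);
translate([60, 1415, 187]) cube([1781, 29, 153]);
translate([0, 60, 187]) cube([29, 1324, 153]);
translate([1872, 60, 187]) cube([29, 1324, 153]);
translate([202, 0, 340]) cube([62, 1444, 22]);
translate([406, 0, 340]) cube([62, 1444, 22]);
translate([610, 0, 340]) cube([62, 1444, 22]);
translate([814, 0, 340]) cube([62, 1444, 22]);
translate([1018, 0, 340]) cube([62, 1444, 22]);
translate([1222, 0, 340]) cube([62, 1444, 22]);
translate([1426, 0, 340]) cube([62, 1444, 22]);
translate([1630, 0, 340]) cube([62, 1444, 22]);


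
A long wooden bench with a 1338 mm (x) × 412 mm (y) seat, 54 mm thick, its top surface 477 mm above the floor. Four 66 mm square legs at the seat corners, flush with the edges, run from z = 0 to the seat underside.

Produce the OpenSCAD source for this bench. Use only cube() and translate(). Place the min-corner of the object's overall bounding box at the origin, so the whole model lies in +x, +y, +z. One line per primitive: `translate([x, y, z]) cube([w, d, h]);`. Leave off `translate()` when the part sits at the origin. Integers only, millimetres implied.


// leg_h = 477 − 54 = 423
translate([0, 0, 423]) cube([1338, 412, 54]);
cube([66, 66, 423]);
translate([0, 346, 0]) cube([66, 66, 423]);
translate([1272, 0, 0]) cube([66, 66, 423]);
translate([1272, 346, 0]) cube([66, 66, 423]);


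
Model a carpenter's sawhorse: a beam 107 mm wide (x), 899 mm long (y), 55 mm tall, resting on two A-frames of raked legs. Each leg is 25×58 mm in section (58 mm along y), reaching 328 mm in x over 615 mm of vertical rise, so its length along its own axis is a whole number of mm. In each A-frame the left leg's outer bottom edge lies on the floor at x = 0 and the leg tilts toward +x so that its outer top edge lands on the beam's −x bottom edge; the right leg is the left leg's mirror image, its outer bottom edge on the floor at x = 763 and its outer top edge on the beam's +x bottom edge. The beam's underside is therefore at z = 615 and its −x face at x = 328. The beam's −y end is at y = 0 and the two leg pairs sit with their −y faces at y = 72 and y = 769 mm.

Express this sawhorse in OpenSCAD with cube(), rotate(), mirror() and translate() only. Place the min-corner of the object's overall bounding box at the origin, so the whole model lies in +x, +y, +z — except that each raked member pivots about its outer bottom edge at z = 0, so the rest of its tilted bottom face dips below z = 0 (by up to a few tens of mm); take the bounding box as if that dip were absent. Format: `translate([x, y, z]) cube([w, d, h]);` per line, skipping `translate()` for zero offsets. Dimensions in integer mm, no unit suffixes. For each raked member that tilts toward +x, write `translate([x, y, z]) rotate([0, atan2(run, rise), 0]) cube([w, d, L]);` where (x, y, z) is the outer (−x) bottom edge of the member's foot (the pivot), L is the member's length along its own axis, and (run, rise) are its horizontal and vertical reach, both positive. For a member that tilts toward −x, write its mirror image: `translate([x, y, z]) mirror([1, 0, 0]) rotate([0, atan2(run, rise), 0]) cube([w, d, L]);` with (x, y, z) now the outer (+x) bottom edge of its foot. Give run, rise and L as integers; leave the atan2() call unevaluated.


// leg length = √(328² + 615²) = 697
// right-leg outer foot x = 2·328 + 107 = 763
// beam min-corner = (328, 0, 615)
translate([328, 0, 615]) cube([107, 899, 55]);
translate([0, 72, 0]) rotate([0, atan2(328, 615), 0]) cube([25, 58, 697]);
translate([763, 72, 0]) mirror([1, 0, 0]) rotate([0, atan2(328, 615), 0]) cube([25, 58, 697]);
translate([0, 769, 0]) rotate([0, atan2(328, 615), 0]) cube([25, 58, 697]);
translate([763, 769, 0]) mirror([1, 0, 0]) rotate([0, atan2(328, 615), 0]) cube([25, 58, 697]);


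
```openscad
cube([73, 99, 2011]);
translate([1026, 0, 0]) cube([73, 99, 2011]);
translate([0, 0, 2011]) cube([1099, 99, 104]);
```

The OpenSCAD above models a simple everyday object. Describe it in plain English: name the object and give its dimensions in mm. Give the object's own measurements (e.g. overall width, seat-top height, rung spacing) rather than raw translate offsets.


A door frame. The clear opening is 953 mm wide and 2011 mm high. Two 73 mm wide jambs, 99 mm deep, stand either side of the opening from the floor to the top of the opening. A 104 mm thick head sits across the top of both jambs, spanning the full outside width of the frame.


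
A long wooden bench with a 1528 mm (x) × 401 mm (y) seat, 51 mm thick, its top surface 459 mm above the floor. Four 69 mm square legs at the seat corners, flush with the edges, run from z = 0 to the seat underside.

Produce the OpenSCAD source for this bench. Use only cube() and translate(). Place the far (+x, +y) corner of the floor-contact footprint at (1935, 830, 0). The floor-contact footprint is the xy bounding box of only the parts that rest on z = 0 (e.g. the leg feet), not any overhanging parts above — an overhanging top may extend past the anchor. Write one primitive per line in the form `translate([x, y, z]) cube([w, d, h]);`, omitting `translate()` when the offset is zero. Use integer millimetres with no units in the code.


translate([407, 429, 408]) cube([1528, 401, 51]);
translate([407, 429, 0]) cube([69, 69, 408]);
translate([407, 761, 0]) cube([69, 69, 408]);
translate([1866, 429, 0]) cube([69, 69, 408]);
translate([1866, 761, 0]) cube([69, 69, 408]);


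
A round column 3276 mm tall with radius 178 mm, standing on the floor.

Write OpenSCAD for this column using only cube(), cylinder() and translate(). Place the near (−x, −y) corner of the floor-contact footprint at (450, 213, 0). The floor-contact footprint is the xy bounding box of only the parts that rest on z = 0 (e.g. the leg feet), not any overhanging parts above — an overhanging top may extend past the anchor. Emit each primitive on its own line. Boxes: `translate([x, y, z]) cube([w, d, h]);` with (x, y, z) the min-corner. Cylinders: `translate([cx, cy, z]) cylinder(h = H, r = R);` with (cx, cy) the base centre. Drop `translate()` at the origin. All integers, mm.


translate([628, 391, 0]) cylinder(h = 3276, r = 178);


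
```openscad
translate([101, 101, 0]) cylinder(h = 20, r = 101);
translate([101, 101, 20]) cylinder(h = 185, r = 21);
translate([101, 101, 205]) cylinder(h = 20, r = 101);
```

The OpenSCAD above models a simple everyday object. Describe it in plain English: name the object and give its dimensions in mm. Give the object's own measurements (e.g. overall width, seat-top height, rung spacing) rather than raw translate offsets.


A spool: two coaxial disc flanges of radius 101 mm and thickness 20 mm, joined by a core cylinder of radius 21 mm and height 185 mm. The lower flange rests on z = 0 and the three cylinders share a vertical axis.


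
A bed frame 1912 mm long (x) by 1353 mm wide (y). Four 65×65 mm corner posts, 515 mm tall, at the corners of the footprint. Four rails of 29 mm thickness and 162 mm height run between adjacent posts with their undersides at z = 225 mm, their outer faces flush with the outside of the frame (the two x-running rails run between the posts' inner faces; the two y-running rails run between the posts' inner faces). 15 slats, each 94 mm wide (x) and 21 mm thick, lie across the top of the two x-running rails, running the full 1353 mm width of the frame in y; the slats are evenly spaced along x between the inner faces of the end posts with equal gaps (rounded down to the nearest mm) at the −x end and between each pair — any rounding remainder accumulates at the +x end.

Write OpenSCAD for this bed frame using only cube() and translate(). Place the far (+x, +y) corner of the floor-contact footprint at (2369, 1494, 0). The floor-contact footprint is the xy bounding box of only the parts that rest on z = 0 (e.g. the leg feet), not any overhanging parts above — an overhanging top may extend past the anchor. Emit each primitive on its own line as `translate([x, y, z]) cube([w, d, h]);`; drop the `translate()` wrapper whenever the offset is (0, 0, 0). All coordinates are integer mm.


// slat z = rail_z + rail_h = 225 + 162 = 387
// slat gap = ⌊(1782 − 15·94) / 16⌋ = 23
translate([457, 141, 0]) cube([65, 65, 515]);
translate([457, 1429, 0]) cube([65, 65, 515]);
translate([2304, 141, 0]) cube([65, 65, 515]);
translate([2304, 1429, 0]) cube([65, 65, 515]);
translate([522, 141, 225]) cube([1782, 29, 162]);
translate([522, 1465, 225]) cube([1782, 29, 162]);
translate([457, 206, 225]) cube([29, 1223, 162]);
translate([2340, 206, 225]) cube([29, 1223, 162]);
translate([545, 141, 387]) cube([94, 1353, 21]);
translate([662, 141, 387]) cube([94, 1353, 21]);
translate([779, 141, 387]) cube([94, 1353, 21]);
translate([896, 141, 387]) cube([94, 1353, 21]);
translate([1013, 141, 387]) cube([94, 1353, 21]);
translate([1130, 141, 387]) cube([94, 1353, 21]);
translate([1247, 141, 387]) cube([94, 1353, 21]);
translate([1364, 141, 387]) cube([94, 1353, 21]);
translate([1481, 141, 387]) cube([94, 1353, 21]);
translate([1598, 141, 387]) cube([94, 1353, 21]);
translate([1715, 141, 387]) cube([94, 1353, 21]);
translate([1832, 141, 387]) cube([94, 1353, 21]);
translate([1949, 141, 387]) cube([94, 1353, 21]);
translate([2066, 141, 387]) cube([94, 1353, 21]);
translate([2183, 141, 387]) cube([94, 1353, 21]);


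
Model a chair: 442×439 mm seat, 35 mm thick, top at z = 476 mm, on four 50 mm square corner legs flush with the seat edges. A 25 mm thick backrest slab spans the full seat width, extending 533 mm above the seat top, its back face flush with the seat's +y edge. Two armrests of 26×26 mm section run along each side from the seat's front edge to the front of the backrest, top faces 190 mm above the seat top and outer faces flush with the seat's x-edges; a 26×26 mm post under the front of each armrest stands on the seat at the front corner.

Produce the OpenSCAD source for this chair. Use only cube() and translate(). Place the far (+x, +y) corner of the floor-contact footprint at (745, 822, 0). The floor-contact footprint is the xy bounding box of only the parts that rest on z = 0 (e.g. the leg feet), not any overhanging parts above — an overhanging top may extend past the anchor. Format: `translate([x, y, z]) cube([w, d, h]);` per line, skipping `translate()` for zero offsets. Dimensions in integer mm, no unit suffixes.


translate([303, 383, 441]) cube([442, 439, 35]);
translate([303, 383, 0]) cube([50, 50, 441]);
translate([695, 383, 0]) cube([50, 50, 441]);
translate([303, 772, 0]) cube([50, 50, 441]);
translate([695, 772, 0]) cube([50, 50, 441]);
translate([303, 797, 476]) cube([442, 25, 533]);
translate([303, 383, 640]) cube([26, 414, 26]);
translate([719, 383, 640]) cube([26, 414, 26]);
translate([303, 383, 476]) cube([26, 26, 164]);
translate([719, 383, 476]) cube([26, 26, 164]);


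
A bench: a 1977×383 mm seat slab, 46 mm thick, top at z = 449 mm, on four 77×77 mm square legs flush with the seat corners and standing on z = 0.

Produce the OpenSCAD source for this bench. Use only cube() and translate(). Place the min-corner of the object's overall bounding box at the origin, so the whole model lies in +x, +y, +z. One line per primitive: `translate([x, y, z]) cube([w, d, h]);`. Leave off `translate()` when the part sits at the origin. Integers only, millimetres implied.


translate([0, 0, 403]) cube([1977, 383, 46]);
cube([77, 77, 403]);
translate([0, 306, 0]) cube([77, 77, 403]);
translate([1900, 0, 0]) cube([77, 77, 403]);
translate([1900, 306, 0]) cube([77, 77, 403]);


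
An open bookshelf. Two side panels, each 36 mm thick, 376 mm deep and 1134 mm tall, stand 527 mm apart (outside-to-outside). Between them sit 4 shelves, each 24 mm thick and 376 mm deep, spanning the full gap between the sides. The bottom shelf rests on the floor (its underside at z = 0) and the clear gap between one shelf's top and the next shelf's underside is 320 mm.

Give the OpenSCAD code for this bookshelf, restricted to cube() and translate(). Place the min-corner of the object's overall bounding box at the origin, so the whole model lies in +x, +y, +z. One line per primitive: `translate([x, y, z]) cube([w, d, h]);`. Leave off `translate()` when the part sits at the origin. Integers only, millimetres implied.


cube([36, 376, 1134]);
translate([491, 0, 0]) cube([36, 376, 1134]);
translate([36, 0, 0]) cube([455, 376, 24]);
translate([36, 0, 344]) cube([455, 376, 24]);
translate([36, 0, 688]) cube([455, 376, 24]);
translate([36, 0, 1032]) cube([455, 376, 24]);


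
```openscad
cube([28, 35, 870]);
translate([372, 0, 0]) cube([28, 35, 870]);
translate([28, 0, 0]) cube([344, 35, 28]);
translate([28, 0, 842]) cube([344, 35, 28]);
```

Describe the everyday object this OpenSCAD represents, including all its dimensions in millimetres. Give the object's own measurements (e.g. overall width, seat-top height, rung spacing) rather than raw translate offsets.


A rectangular picture frame lying in the x–z plane (depth along y). The opening is 344 mm wide (x) by 814 mm tall (z), surrounded by a border 28 mm wide on all four sides. The frame is 35 mm deep and is made of two full-height vertical stiles with two horizontal rails fitted between them.


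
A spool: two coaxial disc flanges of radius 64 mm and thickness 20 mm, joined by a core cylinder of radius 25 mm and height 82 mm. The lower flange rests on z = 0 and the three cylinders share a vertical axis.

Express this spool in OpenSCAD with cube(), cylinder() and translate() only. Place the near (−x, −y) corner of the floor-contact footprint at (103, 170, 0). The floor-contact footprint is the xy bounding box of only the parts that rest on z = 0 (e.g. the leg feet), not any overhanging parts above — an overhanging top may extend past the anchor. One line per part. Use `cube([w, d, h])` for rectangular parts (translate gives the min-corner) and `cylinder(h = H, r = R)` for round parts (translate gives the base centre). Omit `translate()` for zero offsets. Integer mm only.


translate([167, 234, 0]) cylinder(h = 20, r = 64);
translate([167, 234, 20]) cylinder(h = 82, r = 25);
translate([167, 234, 102]) cylinder(h = 20, r = 64);


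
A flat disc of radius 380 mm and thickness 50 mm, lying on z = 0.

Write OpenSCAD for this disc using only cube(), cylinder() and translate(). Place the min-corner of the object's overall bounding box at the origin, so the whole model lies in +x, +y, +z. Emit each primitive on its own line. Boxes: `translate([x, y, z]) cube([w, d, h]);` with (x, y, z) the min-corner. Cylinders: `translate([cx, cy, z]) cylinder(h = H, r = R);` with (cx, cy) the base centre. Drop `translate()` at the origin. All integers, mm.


translate([380, 380, 0]) cylinder(h = 50, r = 380);


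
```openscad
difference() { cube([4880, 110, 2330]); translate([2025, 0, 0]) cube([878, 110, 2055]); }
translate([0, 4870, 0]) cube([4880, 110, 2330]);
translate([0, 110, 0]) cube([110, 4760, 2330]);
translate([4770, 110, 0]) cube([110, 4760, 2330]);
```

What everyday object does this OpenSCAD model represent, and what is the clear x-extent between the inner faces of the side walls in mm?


A single room. The interior width is 4660 mm.

Four walls enclosing a rectangle with a door in the front wall — a room. Outside width 4880 minus two 110 mm walls gives 4660 mm.


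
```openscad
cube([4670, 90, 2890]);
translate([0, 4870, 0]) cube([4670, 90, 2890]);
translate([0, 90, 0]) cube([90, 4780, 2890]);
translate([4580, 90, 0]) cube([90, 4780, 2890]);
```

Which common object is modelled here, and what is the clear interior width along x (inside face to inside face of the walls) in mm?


A house (or room) frame. The interior width is 4490 mm.

Four 2890 mm walls enclosing a rectangle with no floor or roof — a room or house frame. Outside width is 4670 mm and wall thickness is 90 mm, so the interior width is 4670 − 2 × 90 = 4490 mm.


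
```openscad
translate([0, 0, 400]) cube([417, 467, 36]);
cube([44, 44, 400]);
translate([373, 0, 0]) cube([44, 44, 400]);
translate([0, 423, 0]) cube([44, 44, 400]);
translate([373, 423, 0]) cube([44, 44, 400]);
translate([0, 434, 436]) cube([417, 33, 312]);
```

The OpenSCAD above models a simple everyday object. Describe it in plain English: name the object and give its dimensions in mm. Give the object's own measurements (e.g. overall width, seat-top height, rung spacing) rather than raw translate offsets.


A chair. The seat is a 417×467×36 mm slab with its top at z = 436 mm, on four 44×44 mm corner legs (flush with the seat edges, standing on z = 0). A flat backrest 33 mm thick, 312 mm tall, spans the full seat width and rises from the seat top along its +y edge, rear face flush with the rear of the seat.


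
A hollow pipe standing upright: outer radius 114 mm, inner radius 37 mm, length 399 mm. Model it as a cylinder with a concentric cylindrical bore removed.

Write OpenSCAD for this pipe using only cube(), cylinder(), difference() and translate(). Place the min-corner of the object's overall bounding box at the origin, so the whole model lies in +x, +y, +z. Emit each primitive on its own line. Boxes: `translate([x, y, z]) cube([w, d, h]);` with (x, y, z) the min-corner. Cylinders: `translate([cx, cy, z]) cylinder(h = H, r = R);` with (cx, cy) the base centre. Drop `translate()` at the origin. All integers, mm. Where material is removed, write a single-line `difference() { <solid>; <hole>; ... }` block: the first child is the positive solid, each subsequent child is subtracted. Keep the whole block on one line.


difference() { translate([114, 114, 0]) cylinder(h = 399, r = 114); translate([114, 114, 0]) cylinder(h = 399, r = 37); }


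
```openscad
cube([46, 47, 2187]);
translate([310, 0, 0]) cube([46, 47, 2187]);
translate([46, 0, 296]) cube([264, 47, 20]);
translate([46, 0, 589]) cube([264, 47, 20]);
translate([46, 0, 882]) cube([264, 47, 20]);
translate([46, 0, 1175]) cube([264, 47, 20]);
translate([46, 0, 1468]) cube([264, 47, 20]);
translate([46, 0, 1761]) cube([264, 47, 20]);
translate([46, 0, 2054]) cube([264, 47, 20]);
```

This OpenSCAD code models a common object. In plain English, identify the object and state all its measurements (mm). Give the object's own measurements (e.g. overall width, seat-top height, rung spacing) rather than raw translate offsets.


A straight ladder. Two 46×47 mm vertical rails, 2187 mm tall, stand 356 mm apart (outside-to-outside) with their front faces coplanar on the −y side. 7 rungs, each 47 mm deep and 20 mm tall, span between the inner faces of the rails, front faces flush with the rails. The lowest rung's underside is at z = 296 mm and rungs are spaced 293 mm apart (underside to underside).


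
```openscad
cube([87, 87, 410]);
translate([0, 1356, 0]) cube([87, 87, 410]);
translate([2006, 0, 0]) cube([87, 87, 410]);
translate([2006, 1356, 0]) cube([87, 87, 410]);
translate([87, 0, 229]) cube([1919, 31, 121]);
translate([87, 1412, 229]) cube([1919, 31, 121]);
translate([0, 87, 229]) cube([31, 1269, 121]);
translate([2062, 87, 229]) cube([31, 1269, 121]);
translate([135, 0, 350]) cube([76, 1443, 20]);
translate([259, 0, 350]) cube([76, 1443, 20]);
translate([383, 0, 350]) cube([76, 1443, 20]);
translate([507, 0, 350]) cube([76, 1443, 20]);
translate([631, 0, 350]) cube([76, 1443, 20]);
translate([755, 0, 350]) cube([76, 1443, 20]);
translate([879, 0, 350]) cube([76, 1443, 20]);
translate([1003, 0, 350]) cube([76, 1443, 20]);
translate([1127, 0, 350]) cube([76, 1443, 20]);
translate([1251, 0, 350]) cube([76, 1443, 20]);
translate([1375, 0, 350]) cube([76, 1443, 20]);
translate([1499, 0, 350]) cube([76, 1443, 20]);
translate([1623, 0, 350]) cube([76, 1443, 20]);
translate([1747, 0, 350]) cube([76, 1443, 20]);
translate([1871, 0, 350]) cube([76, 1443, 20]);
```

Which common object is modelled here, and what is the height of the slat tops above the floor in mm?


A bed frame. The slat-top height is 370 mm.

Four posts, four rails, and a row of slats — a bed frame. Slats sit on the rails at z = 229 + 121 = 350; with slat thickness 20, the top is 370 mm.


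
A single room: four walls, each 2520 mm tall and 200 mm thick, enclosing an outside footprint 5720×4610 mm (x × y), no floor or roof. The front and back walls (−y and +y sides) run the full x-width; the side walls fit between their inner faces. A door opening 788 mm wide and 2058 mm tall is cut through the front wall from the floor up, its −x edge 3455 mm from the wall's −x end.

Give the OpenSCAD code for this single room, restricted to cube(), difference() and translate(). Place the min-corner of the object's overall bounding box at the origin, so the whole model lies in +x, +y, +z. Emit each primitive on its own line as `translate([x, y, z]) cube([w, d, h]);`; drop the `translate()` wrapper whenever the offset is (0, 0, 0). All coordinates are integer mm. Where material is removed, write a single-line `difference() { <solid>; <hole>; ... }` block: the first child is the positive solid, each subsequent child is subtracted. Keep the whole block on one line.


difference() { cube([5720, 200, 2520]); translate([3455, 0, 0]) cube([788, 200, 2058]); }
translate([0, 4410, 0]) cube([5720, 200, 2520]);
translate([0, 200, 0]) cube([200, 4210, 2520]);
translate([5520, 200, 0]) cube([200, 4210, 2520]);


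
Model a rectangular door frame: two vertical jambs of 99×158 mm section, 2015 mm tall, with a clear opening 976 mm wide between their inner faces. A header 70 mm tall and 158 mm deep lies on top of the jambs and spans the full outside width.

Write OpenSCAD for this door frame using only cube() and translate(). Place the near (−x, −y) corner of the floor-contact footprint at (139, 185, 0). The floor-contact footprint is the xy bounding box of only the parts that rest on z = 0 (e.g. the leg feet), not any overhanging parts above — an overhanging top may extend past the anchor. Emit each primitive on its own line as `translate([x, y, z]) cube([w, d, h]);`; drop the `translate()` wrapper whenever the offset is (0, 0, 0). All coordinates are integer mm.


translate([139, 185, 0]) cube([99, 158, 2015]);
translate([1214, 185, 0]) cube([99, 158, 2015]);
translate([139, 185, 2015]) cube([1174, 158, 70]);


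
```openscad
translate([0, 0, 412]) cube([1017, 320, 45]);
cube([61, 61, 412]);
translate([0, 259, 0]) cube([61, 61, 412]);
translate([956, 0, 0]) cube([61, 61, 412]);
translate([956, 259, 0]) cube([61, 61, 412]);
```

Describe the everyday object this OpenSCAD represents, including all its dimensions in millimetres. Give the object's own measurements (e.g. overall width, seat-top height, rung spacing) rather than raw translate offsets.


A long wooden bench with a 1017 mm (x) × 320 mm (y) seat, 45 mm thick, its top surface 457 mm above the floor. Four 61 mm square legs at the seat corners, flush with the edges, run from z = 0 to the seat underside.


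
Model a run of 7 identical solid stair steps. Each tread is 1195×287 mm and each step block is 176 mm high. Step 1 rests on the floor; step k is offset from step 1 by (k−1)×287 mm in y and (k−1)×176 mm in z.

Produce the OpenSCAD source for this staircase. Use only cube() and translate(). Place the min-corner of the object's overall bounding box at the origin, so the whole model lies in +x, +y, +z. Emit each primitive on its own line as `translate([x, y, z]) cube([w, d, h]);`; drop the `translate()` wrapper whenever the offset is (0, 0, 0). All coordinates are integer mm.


cube([1195, 287, 176]);
translate([0, 287, 176]) cube([1195, 287, 176]);
translate([0, 574, 352]) cube([1195, 287, 176]);
translate([0, 861, 528]) cube([1195, 287, 176]);
translate([0, 1148, 704]) cube([1195, 287, 176]);
translate([0, 1435, 880]) cube([1195, 287, 176]);
translate([0, 1722, 1056]) cube([1195, 287, 176]);


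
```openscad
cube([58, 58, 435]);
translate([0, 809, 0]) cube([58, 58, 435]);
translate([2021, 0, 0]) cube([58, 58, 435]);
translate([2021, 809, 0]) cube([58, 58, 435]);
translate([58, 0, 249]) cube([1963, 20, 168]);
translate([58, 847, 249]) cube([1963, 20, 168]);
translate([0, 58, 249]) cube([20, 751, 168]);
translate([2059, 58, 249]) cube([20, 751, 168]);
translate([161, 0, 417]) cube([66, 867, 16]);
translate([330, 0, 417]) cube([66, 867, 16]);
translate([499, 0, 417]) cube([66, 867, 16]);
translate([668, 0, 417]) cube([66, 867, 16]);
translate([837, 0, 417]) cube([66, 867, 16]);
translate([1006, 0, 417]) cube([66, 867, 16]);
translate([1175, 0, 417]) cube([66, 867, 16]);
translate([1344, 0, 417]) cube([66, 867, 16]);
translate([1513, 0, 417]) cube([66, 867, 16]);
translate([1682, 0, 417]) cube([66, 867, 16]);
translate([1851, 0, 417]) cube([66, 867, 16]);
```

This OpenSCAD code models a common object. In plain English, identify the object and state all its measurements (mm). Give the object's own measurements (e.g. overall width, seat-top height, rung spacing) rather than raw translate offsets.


A bed frame 2079 mm long (x) by 867 mm wide (y). Four 58×58 mm corner posts, 435 mm tall, at the corners of the footprint. Four rails of 20 mm thickness and 168 mm height run between adjacent posts with their undersides at z = 249 mm, their outer faces flush with the outside of the frame (the two x-running rails run between the posts' inner faces; the two y-running rails run between the posts' inner faces). 11 slats, each 66 mm wide (x) and 16 mm thick, lie across the top of the two x-running rails, running the full 867 mm width of the frame in y; along x they sit between the end posts with a 103 mm gap after the −x posts and between neighbouring slats, leaving 104 mm before the +x posts.


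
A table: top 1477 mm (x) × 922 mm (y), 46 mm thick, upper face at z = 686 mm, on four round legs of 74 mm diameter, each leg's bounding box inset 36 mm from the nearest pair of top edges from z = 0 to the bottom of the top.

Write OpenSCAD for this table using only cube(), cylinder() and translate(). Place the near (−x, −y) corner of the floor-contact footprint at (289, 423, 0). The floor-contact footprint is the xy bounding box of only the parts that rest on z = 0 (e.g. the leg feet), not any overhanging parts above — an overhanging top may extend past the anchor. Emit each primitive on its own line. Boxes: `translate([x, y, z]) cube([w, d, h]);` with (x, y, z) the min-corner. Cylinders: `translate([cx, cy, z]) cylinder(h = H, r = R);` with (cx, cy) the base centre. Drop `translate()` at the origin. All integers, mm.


translate([253, 387, 640]) cube([1477, 922, 46]);
translate([326, 460, 0]) cylinder(h = 640, r = 37);
translate([1657, 460, 0]) cylinder(h = 640, r = 37);
translate([326, 1236, 0]) cylinder(h = 640, r = 37);
translate([1657, 1236, 0]) cylinder(h = 640, r = 37);


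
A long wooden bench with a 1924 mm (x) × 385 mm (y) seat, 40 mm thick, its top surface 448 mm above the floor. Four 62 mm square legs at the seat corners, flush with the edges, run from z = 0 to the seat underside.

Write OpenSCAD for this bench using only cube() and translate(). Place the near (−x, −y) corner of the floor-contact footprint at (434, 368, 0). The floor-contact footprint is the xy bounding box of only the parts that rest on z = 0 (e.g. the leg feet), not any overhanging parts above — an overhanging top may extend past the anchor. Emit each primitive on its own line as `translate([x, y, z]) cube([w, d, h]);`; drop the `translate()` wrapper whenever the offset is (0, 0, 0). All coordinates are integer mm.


translate([434, 368, 408]) cube([1924, 385, 40]);
translate([434, 368, 0]) cube([62, 62, 408]);
translate([434, 691, 0]) cube([62, 62, 408]);
translate([2296, 368, 0]) cube([62, 62, 408]);
translate([2296, 691, 0]) cube([62, 62, 408]);


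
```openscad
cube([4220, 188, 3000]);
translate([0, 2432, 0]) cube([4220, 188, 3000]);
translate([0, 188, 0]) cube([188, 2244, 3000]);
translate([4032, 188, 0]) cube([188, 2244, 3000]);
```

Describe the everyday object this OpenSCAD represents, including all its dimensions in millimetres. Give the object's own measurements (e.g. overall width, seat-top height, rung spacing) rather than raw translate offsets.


The wall frame of a small rectangular building: four walls, each 3000 mm tall and 188 mm thick, enclosing a footprint 4220 mm (x) by 2620 mm (y) outside-to-outside, with no floor or roof. The front and back walls (the −y and +y sides) span the full width; the two side walls fit between them.


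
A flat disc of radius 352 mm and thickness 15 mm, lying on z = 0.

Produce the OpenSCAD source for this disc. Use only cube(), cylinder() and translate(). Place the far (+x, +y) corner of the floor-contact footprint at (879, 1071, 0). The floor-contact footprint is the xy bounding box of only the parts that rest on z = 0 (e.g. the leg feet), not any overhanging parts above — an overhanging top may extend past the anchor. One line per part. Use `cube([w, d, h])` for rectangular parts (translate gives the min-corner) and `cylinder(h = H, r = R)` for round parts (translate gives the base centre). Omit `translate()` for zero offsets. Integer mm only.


translate([527, 719, 0]) cylinder(h = 15, r = 352);


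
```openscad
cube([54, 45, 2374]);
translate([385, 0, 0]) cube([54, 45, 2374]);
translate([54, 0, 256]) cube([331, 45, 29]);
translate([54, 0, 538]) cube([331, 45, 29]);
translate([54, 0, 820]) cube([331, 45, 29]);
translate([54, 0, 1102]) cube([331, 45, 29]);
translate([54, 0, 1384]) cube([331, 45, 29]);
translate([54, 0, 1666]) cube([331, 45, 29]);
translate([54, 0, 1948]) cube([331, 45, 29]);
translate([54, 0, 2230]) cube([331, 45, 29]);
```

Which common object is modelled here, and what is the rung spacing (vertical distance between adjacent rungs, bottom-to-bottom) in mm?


A ladder. The rung spacing is 282 mm.

Two tall 54×45 posts with 8 short bars between them — a ladder. Adjacent rungs sit at z = 256 and z = 538, so the spacing is 538 − 256 = 282 mm.


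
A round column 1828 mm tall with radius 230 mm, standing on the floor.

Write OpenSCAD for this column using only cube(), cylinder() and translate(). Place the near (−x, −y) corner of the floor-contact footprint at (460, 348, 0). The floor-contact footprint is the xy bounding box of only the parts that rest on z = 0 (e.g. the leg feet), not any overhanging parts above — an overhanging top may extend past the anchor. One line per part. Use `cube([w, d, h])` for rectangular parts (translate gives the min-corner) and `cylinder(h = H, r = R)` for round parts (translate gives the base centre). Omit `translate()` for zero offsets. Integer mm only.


translate([690, 578, 0]) cylinder(h = 1828, r = 230);


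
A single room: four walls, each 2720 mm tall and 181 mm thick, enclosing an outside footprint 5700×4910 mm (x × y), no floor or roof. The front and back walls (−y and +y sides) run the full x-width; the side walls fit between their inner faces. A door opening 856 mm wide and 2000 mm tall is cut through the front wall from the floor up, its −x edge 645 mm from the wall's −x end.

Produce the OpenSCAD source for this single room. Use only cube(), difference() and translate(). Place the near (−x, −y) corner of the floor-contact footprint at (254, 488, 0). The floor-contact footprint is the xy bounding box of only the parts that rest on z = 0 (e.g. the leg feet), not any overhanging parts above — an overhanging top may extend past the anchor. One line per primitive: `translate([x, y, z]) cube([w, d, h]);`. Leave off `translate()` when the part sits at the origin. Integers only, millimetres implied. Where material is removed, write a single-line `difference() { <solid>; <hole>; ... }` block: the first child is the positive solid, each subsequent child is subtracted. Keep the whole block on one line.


difference() { translate([254, 488, 0]) cube([5700, 181, 2720]); translate([899, 488, 0]) cube([856, 181, 2000]); }
translate([254, 5217, 0]) cube([5700, 181, 2720]);
translate([254, 669, 0]) cube([181, 4548, 2720]);
translate([5773, 669, 0]) cube([181, 4548, 2720]);
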